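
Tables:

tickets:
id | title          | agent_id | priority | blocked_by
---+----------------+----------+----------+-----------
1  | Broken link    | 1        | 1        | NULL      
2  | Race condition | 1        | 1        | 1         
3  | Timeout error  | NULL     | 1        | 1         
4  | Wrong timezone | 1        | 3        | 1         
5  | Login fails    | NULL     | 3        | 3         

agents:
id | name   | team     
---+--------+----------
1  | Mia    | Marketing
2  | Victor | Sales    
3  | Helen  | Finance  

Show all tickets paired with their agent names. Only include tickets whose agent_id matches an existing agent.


INNER JOIN keeps only tickets rows whose agent_id matches an id in agents. Walk through each ticket:
  - ticket 1 (Broken link): agent_id=1 -> matches Mia
  - ticket 2 (Race condition): agent_id=1 -> matches Mia
  - ticket 3 (Timeout error): agent_id=NULL, no match -> dropped
  - ticket 4 (Wrong timezone): agent_id=1 -> matches Mia
  - ticket 5 (Login fails): agent_id=NULL, no match -> dropped
So 2 of 5 rows are dropped.

SQL:
SELECT a.title, b.name AS agent
FROM tickets a
INNER JOIN agents b ON a.agent_id = b.id

Result:
title          | agent
---------------+------
Broken link    | Mia  
Race condition | Mia  
Wrong timezone | Mia  


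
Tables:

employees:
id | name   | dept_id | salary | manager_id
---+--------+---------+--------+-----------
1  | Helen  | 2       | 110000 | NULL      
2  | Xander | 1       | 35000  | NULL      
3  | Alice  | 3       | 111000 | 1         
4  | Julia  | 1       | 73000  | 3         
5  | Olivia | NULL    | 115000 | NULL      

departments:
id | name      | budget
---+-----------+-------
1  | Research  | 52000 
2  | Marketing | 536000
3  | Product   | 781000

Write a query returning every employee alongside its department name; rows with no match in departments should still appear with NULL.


LEFT JOIN keeps every row from employees (the left table); where dept_id has no match in departments, the department columns become NULL. Walk through each employee:
  - employee 1 (Helen): dept_id=2 -> matches Marketing
  - employee 2 (Xander): dept_id=1 -> matches Research
  - employee 3 (Alice): dept_id=3 -> matches Product
  - employee 4 (Julia): dept_id=1 -> matches Research
  - employee 5 (Olivia): dept_id=NULL, no match -> kept with NULL
All 5 rows appear; 1 has NULL department.

SQL:
SELECT a.name, b.name AS department
FROM employees a
LEFT JOIN departments b ON a.dept_id = b.id

Result:
name   | department
-------+-----------
Helen  | Marketing 
Xander | Research  
Alice  | Product   
Julia  | Research  
Olivia | NULL      


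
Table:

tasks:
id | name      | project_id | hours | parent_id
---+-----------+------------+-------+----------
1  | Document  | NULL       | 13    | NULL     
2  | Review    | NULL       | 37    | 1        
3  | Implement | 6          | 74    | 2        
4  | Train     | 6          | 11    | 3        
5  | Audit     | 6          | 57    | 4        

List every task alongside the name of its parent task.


This is a self-join: tasks is joined to a second copy of itself, matching each row's parent_id to another row's id. Use LEFT JOIN so rows with parent_id=NULL are kept.
  - task 1 (Document): parent_id=NULL -> NULL
  - task 2 (Review): parent_id=1 -> Document
  - task 3 (Implement): parent_id=2 -> Review
  - task 4 (Train): parent_id=3 -> Implement
  - task 5 (Audit): parent_id=4 -> Train

SQL:
SELECT a.name AS item, b.name AS parent
FROM tasks a
LEFT JOIN tasks b ON a.parent_id = b.id

Result:
item      | parent   
----------+----------
Document  | NULL     
Review    | Document 
Implement | Review   
Train     | Implement
Audit     | Train    


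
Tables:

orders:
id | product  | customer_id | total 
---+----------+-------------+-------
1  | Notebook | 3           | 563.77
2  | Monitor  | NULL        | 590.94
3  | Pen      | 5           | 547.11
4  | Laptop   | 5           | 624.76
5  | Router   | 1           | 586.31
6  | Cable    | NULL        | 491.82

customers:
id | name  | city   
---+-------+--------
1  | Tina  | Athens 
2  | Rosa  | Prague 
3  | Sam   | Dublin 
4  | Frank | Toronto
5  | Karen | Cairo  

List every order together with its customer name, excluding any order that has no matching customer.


INNER JOIN keeps only orders rows whose customer_id matches an id in customers. Walk through each order:
  - order 1 (Notebook): customer_id=3 -> matches Sam
  - order 2 (Monitor): customer_id=NULL, no match -> dropped
  - order 3 (Pen): customer_id=5 -> matches Karen
  - order 4 (Laptop): customer_id=5 -> matches Karen
  - order 5 (Router): customer_id=1 -> matches Tina
  - order 6 (Cable): customer_id=NULL, no match -> dropped
So 2 of 6 rows are dropped.

SQL:
SELECT a.product, b.name AS customer
FROM orders a
INNER JOIN customers b ON a.customer_id = b.id

Result:
product  | customer
---------+---------
Notebook | Sam     
Pen      | Karen   
Laptop   | Karen   
Router   | Tina    


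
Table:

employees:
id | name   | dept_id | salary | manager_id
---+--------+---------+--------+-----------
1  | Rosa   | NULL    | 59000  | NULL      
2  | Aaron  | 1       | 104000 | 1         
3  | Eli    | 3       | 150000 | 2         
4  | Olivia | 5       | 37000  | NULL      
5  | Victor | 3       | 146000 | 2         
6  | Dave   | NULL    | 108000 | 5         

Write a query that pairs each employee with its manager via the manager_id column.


This is a self-join: employees is joined to a second copy of itself, matching each row's manager_id to another row's id. Use LEFT JOIN so rows with manager_id=NULL are kept.
  - employee 1 (Rosa): manager_id=NULL -> NULL
  - employee 2 (Aaron): manager_id=1 -> Rosa
  - employee 3 (Eli): manager_id=2 -> Aaron
  - employee 4 (Olivia): manager_id=NULL -> NULL
  - employee 5 (Victor): manager_id=2 -> Aaron
  - employee 6 (Dave): manager_id=5 -> Victor

SQL:
SELECT a.name AS item, b.name AS manager
FROM employees a
LEFT JOIN employees b ON a.manager_id = b.id

Result:
item   | manager
-------+--------
Rosa   | NULL   
Aaron  | Rosa   
Eli    | Aaron  
Olivia | NULL   
Victor | Aaron  
Dave   | Victor 


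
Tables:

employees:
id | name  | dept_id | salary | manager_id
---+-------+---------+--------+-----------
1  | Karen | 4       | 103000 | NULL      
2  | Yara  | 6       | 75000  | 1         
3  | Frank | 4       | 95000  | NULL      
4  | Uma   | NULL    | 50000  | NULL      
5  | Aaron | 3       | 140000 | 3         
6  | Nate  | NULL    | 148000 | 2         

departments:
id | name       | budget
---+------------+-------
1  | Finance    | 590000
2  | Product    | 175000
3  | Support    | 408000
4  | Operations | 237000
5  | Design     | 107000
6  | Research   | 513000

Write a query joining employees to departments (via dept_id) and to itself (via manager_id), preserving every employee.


Two LEFT JOINs from the same base table employees: one to departments via dept_id, one to employees itself via manager_id. Both are LEFT so every employee is preserved.
Match against departments:
  - employee 1 (Karen): dept_id=4 -> matches Operations
  - employee 2 (Yara): dept_id=6 -> matches Research
  - employee 3 (Frank): dept_id=4 -> matches Operations
  - employee 4 (Uma): dept_id=NULL, no match -> kept with NULL
  - employee 5 (Aaron): dept_id=3 -> matches Support
  - employee 6 (Nate): dept_id=NULL, no match -> kept with NULL
Match against employees (self):
  - employee 1 (Karen): manager_id=NULL -> NULL
  - employee 2 (Yara): manager_id=1 -> Karen
  - employee 3 (Frank): manager_id=NULL -> NULL
  - employee 4 (Uma): manager_id=NULL -> NULL
  - employee 5 (Aaron): manager_id=3 -> Frank
  - employee 6 (Nate): manager_id=2 -> Yara

SQL:
SELECT a.name, b.name AS department, c.name AS manager
FROM employees a
LEFT JOIN departments b ON a.dept_id = b.id
LEFT JOIN employees c ON a.manager_id = c.id

Result:
name  | department | manager
------+------------+--------
Karen | Operations | NULL   
Yara  | Research   | Karen  
Frank | Operations | NULL   
Uma   | NULL       | NULL   
Aaron | Support    | Frank  
Nate  | NULL       | Yara   


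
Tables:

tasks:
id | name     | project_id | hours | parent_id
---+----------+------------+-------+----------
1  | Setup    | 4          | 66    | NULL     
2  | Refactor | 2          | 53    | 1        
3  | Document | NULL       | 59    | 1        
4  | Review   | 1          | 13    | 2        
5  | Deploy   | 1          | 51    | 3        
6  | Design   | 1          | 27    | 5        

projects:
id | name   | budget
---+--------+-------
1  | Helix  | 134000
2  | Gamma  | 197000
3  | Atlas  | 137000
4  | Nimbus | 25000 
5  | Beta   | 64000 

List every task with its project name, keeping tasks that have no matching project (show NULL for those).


LEFT JOIN keeps every row from tasks (the left table); where project_id has no match in projects, the project columns become NULL. Walk through each task:
  - task 1 (Setup): project_id=4 -> matches Nimbus
  - task 2 (Refactor): project_id=2 -> matches Gamma
  - task 3 (Document): project_id=NULL, no match -> kept with NULL
  - task 4 (Review): project_id=1 -> matches Helix
  - task 5 (Deploy): project_id=1 -> matches Helix
  - task 6 (Design): project_id=1 -> matches Helix
All 6 rows appear; 1 has NULL project.

SQL:
SELECT a.name, b.name AS project
FROM tasks a
LEFT JOIN projects b ON a.project_id = b.id

Result:
name     | project
---------+--------
Setup    | Nimbus 
Refactor | Gamma  
Document | NULL   
Review   | Helix  
Deploy   | Helix  
Design   | Helix  


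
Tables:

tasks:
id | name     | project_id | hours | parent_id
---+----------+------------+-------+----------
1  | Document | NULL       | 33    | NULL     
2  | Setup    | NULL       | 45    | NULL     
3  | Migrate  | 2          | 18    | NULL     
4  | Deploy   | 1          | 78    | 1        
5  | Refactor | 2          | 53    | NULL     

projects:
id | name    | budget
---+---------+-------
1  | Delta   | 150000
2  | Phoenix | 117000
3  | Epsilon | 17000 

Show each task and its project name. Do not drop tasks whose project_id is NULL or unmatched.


LEFT JOIN keeps every row from tasks (the left table); where project_id has no match in projects, the project columns become NULL. Walk through each task:
  - task 1 (Document): project_id=NULL, no match -> kept with NULL
  - task 2 (Setup): project_id=NULL, no match -> kept with NULL
  - task 3 (Migrate): project_id=2 -> matches Phoenix
  - task 4 (Deploy): project_id=1 -> matches Delta
  - task 5 (Refactor): project_id=2 -> matches Phoenix
All 5 rows appear; 2 have NULL project.

SQL:
SELECT a.name, b.name AS project
FROM tasks a
LEFT JOIN projects b ON a.project_id = b.id

Result:
name     | project
---------+--------
Document | NULL   
Setup    | NULL   
Migrate  | Phoenix
Deploy   | Delta  
Refactor | Phoenix


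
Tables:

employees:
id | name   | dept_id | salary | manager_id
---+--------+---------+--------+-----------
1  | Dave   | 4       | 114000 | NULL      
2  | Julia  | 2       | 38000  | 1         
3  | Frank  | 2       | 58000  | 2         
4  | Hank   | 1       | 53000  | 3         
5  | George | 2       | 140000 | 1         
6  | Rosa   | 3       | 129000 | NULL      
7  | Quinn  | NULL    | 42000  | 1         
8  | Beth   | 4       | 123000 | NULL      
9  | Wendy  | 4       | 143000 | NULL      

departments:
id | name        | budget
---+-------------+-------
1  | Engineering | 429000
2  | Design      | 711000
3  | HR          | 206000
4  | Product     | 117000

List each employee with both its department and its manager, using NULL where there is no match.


Two LEFT JOINs from the same base table employees: one to departments via dept_id, one to employees itself via manager_id. Both are LEFT so every employee is preserved.
Match against departments:
  - employee 1 (Dave): dept_id=4 -> matches Product
  - employee 2 (Julia): dept_id=2 -> matches Design
  - employee 3 (Frank): dept_id=2 -> matches Design
  - employee 4 (Hank): dept_id=1 -> matches Engineering
  - employee 5 (George): dept_id=2 -> matches Design
  - employee 6 (Rosa): dept_id=3 -> matches HR
  - employee 7 (Quinn): dept_id=NULL, no match -> kept with NULL
  - employee 8 (Beth): dept_id=4 -> matches Product
  - employee 9 (Wendy): dept_id=4 -> matches Product
Match against employees (self):
  - employee 1 (Dave): manager_id=NULL -> NULL
  - employee 2 (Julia): manager_id=1 -> Dave
  - employee 3 (Frank): manager_id=2 -> Julia
  - employee 4 (Hank): manager_id=3 -> Frank
  - employee 5 (George): manager_id=1 -> Dave
  - employee 6 (Rosa): manager_id=NULL -> NULL
  - employee 7 (Quinn): manager_id=1 -> Dave
  - employee 8 (Beth): manager_id=NULL -> NULL
  - employee 9 (Wendy): manager_id=NULL -> NULL

SQL:
SELECT a.name, b.name AS department, c.name AS manager
FROM employees a
LEFT JOIN departments b ON a.dept_id = b.id
LEFT JOIN employees c ON a.manager_id = c.id

Result:
name   | department  | manager
-------+-------------+--------
Dave   | Product     | NULL   
Julia  | Design      | Dave   
Frank  | Design      | Julia  
Hank   | Engineering | Frank  
George | Design      | Dave   
Rosa   | HR          | NULL   
Quinn  | NULL        | Dave   
Beth   | Product     | NULL   
Wendy  | Product     | NULL   


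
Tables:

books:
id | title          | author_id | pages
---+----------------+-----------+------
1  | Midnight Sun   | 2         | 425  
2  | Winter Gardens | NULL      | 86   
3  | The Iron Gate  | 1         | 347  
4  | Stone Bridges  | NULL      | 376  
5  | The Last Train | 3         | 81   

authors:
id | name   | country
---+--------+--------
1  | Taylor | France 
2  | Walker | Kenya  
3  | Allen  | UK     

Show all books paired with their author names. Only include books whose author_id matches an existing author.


INNER JOIN keeps only books rows whose author_id matches an id in authors. Walk through each book:
  - book 1 (Midnight Sun): author_id=2 -> matches Walker
  - book 2 (Winter Gardens): author_id=NULL, no match -> dropped
  - book 3 (The Iron Gate): author_id=1 -> matches Taylor
  - book 4 (Stone Bridges): author_id=NULL, no match -> dropped
  - book 5 (The Last Train): author_id=3 -> matches Allen
So 2 of 5 rows are dropped.

SQL:
SELECT a.title, b.name AS author
FROM books a
INNER JOIN authors b ON a.author_id = b.id

Result:
title          | author
---------------+-------
Midnight Sun   | Walker
The Iron Gate  | Taylor
The Last Train | Allen 


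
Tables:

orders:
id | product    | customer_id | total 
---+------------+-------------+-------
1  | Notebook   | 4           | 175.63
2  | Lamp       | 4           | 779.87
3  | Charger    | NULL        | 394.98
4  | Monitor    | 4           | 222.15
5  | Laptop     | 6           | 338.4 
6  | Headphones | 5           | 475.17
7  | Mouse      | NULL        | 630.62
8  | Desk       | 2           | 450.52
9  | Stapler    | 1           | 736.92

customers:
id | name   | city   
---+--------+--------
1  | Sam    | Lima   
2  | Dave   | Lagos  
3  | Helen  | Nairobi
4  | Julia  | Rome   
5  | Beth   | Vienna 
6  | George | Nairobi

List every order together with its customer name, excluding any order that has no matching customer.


INNER JOIN keeps only orders rows whose customer_id matches an id in customers. Walk through each order:
  - order 1 (Notebook): customer_id=4 -> matches Julia
  - order 2 (Lamp): customer_id=4 -> matches Julia
  - order 3 (Charger): customer_id=NULL, no match -> dropped
  - order 4 (Monitor): customer_id=4 -> matches Julia
  - order 5 (Laptop): customer_id=6 -> matches George
  - order 6 (Headphones): customer_id=5 -> matches Beth
  - order 7 (Mouse): customer_id=NULL, no match -> dropped
  - order 8 (Desk): customer_id=2 -> matches Dave
  - order 9 (Stapler): customer_id=1 -> matches Sam
So 2 of 9 rows are dropped.

SQL:
SELECT a.product, b.name AS customer
FROM orders a
INNER JOIN customers b ON a.customer_id = b.id

Result:
product    | customer
-----------+---------
Notebook   | Julia   
Lamp       | Julia   
Monitor    | Julia   
Laptop     | George  
Headphones | Beth    
Desk       | Dave    
Stapler    | Sam     


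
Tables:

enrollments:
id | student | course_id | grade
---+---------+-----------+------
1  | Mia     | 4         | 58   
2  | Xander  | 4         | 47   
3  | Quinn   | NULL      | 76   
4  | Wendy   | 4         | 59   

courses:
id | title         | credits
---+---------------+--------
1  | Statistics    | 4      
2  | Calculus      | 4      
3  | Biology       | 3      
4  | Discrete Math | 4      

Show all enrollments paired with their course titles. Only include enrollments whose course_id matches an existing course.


INNER JOIN keeps only enrollments rows whose course_id matches an id in courses. Walk through each enrollment:
  - enrollment 1 (Mia): course_id=4 -> matches Discrete Math
  - enrollment 2 (Xander): course_id=4 -> matches Discrete Math
  - enrollment 3 (Quinn): course_id=NULL, no match -> dropped
  - enrollment 4 (Wendy): course_id=4 -> matches Discrete Math
So 1 of 4 rows is dropped.

SQL:
SELECT a.student, b.title AS course
FROM enrollments a
INNER JOIN courses b ON a.course_id = b.id

Result:
student | course       
--------+--------------
Mia     | Discrete Math
Xander  | Discrete Math
Wendy   | Discrete Math


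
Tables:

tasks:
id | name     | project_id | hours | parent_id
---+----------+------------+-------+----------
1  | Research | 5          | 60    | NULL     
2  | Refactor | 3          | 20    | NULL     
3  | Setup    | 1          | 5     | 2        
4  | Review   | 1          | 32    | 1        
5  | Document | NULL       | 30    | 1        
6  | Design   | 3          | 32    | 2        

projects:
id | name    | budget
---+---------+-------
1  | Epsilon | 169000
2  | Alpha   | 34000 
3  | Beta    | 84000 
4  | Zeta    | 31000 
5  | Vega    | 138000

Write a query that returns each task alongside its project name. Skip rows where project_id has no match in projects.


INNER JOIN keeps only tasks rows whose project_id matches an id in projects. Walk through each task:
  - task 1 (Research): project_id=5 -> matches Vega
  - task 2 (Refactor): project_id=3 -> matches Beta
  - task 3 (Setup): project_id=1 -> matches Epsilon
  - task 4 (Review): project_id=1 -> matches Epsilon
  - task 5 (Document): project_id=NULL, no match -> dropped
  - task 6 (Design): project_id=3 -> matches Beta
So 1 of 6 rows is dropped.

SQL:
SELECT a.name, b.name AS project
FROM tasks a
INNER JOIN projects b ON a.project_id = b.id

Result:
name     | project
---------+--------
Research | Vega   
Refactor | Beta   
Setup    | Epsilon
Review   | Epsilon
Design   | Beta   


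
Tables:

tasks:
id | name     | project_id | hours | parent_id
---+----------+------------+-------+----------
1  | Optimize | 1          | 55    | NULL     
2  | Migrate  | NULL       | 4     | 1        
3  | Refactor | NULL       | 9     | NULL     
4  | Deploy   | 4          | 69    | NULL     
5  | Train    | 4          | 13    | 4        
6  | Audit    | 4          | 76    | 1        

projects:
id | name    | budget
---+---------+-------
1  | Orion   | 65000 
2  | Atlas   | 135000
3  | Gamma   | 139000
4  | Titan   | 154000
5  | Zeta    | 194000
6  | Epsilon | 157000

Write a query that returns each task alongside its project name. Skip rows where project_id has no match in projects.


INNER JOIN keeps only tasks rows whose project_id matches an id in projects. Walk through each task:
  - task 1 (Optimize): project_id=1 -> matches Orion
  - task 2 (Migrate): project_id=NULL, no match -> dropped
  - task 3 (Refactor): project_id=NULL, no match -> dropped
  - task 4 (Deploy): project_id=4 -> matches Titan
  - task 5 (Train): project_id=4 -> matches Titan
  - task 6 (Audit): project_id=4 -> matches Titan
So 2 of 6 rows are dropped.

SQL:
SELECT a.name, b.name AS project
FROM tasks a
INNER JOIN projects b ON a.project_id = b.id

Result:
name     | project
---------+--------
Optimize | Orion  
Deploy   | Titan  
Train    | Titan  
Audit    | Titan  


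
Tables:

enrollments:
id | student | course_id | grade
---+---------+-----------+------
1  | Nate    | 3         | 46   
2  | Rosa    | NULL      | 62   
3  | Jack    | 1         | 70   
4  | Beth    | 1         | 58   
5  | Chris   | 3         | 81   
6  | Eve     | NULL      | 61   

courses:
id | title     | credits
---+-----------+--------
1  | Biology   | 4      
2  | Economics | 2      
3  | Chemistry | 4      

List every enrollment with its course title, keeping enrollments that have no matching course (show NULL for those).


LEFT JOIN keeps every row from enrollments (the left table); where course_id has no match in courses, the course columns become NULL. Walk through each enrollment:
  - enrollment 1 (Nate): course_id=3 -> matches Chemistry
  - enrollment 2 (Rosa): course_id=NULL, no match -> kept with NULL
  - enrollment 3 (Jack): course_id=1 -> matches Biology
  - enrollment 4 (Beth): course_id=1 -> matches Biology
  - enrollment 5 (Chris): course_id=3 -> matches Chemistry
  - enrollment 6 (Eve): course_id=NULL, no match -> kept with NULL
All 6 rows appear; 2 have NULL course.

SQL:
SELECT a.student, b.title AS course
FROM enrollments a
LEFT JOIN courses b ON a.course_id = b.id

Result:
student | course   
--------+----------
Nate    | Chemistry
Rosa    | NULL     
Jack    | Biology  
Beth    | Biology  
Chris   | Chemistry
Eve     | NULL     


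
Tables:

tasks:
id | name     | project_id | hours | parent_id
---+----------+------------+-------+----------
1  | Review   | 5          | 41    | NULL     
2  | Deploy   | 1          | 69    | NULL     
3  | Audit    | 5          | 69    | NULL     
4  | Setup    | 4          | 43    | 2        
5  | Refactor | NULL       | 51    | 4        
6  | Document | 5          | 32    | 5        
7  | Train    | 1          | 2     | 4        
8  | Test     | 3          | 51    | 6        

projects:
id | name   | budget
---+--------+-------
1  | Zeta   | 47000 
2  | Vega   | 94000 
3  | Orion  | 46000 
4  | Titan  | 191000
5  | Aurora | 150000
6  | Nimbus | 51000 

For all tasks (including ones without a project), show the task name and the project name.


LEFT JOIN keeps every row from tasks (the left table); where project_id has no match in projects, the project columns become NULL. Walk through each task:
  - task 1 (Review): project_id=5 -> matches Aurora
  - task 2 (Deploy): project_id=1 -> matches Zeta
  - task 3 (Audit): project_id=5 -> matches Aurora
  - task 4 (Setup): project_id=4 -> matches Titan
  - task 5 (Refactor): project_id=NULL, no match -> kept with NULL
  - task 6 (Document): project_id=5 -> matches Aurora
  - task 7 (Train): project_id=1 -> matches Zeta
  - task 8 (Test): project_id=3 -> matches Orion
All 8 rows appear; 1 has NULL project.

SQL:
SELECT a.name, b.name AS project
FROM tasks a
LEFT JOIN projects b ON a.project_id = b.id

Result:
name     | project
---------+--------
Review   | Aurora 
Deploy   | Zeta   
Audit    | Aurora 
Setup    | Titan  
Refactor | NULL   
Document | Aurora 
Train    | Zeta   
Test     | Orion  


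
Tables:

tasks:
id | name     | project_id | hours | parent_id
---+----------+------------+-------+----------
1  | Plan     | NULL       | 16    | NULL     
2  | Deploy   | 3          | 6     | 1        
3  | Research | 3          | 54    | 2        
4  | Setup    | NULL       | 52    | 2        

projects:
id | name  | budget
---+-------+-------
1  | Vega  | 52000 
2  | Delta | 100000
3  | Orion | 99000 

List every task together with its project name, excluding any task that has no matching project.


INNER JOIN keeps only tasks rows whose project_id matches an id in projects. Walk through each task:
  - task 1 (Plan): project_id=NULL, no match -> dropped
  - task 2 (Deploy): project_id=3 -> matches Orion
  - task 3 (Research): project_id=3 -> matches Orion
  - task 4 (Setup): project_id=NULL, no match -> dropped
So 2 of 4 rows are dropped.

SQL:
SELECT a.name, b.name AS project
FROM tasks a
INNER JOIN projects b ON a.project_id = b.id

Result:
name     | project
---------+--------
Deploy   | Orion  
Research | Orion  


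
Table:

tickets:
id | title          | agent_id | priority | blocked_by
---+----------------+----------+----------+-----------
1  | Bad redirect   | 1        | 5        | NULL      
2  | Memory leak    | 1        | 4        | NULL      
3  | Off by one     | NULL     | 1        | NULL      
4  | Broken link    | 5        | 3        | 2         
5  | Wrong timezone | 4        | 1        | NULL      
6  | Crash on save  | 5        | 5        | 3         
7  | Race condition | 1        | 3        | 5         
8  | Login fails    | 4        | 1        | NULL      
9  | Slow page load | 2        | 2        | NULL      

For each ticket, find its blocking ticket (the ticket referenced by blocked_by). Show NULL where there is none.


This is a self-join: tickets is joined to a second copy of itself, matching each row's blocked_by to another row's id. Use LEFT JOIN so rows with blocked_by=NULL are kept.
  - ticket 1 (Bad redirect): blocked_by=NULL -> NULL
  - ticket 2 (Memory leak): blocked_by=NULL -> NULL
  - ticket 3 (Off by one): blocked_by=NULL -> NULL
  - ticket 4 (Broken link): blocked_by=2 -> Memory leak
  - ticket 5 (Wrong timezone): blocked_by=NULL -> NULL
  - ticket 6 (Crash on save): blocked_by=3 -> Off by one
  - ticket 7 (Race condition): blocked_by=5 -> Wrong timezone
  - ticket 8 (Login fails): blocked_by=NULL -> NULL
  - ticket 9 (Slow page load): blocked_by=NULL -> NULL

SQL:
SELECT a.title AS item, b.title AS blocked_by
FROM tickets a
LEFT JOIN tickets b ON a.blocked_by = b.id

Result:
item           | blocked_by    
---------------+---------------
Bad redirect   | NULL          
Memory leak    | NULL          
Off by one     | NULL          
Broken link    | Memory leak   
Wrong timezone | NULL          
Crash on save  | Off by one    
Race condition | Wrong timezone
Login fails    | NULL          
Slow page load | NULL          


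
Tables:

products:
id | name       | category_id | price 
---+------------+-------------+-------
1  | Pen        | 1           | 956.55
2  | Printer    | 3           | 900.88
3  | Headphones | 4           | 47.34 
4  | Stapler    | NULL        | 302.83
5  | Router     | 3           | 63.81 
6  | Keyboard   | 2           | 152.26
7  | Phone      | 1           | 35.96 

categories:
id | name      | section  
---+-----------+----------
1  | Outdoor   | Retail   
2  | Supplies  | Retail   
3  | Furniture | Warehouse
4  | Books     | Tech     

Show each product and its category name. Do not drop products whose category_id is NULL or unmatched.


LEFT JOIN keeps every row from products (the left table); where category_id has no match in categories, the category columns become NULL. Walk through each product:
  - product 1 (Pen): category_id=1 -> matches Outdoor
  - product 2 (Printer): category_id=3 -> matches Furniture
  - product 3 (Headphones): category_id=4 -> matches Books
  - product 4 (Stapler): category_id=NULL, no match -> kept with NULL
  - product 5 (Router): category_id=3 -> matches Furniture
  - product 6 (Keyboard): category_id=2 -> matches Supplies
  - product 7 (Phone): category_id=1 -> matches Outdoor
All 7 rows appear; 1 has NULL category.

SQL:
SELECT a.name, b.name AS category
FROM products a
LEFT JOIN categories b ON a.category_id = b.id

Result:
name       | category 
-----------+----------
Pen        | Outdoor  
Printer    | Furniture
Headphones | Books    
Stapler    | NULL     
Router     | Furniture
Keyboard   | Supplies 
Phone      | Outdoor  


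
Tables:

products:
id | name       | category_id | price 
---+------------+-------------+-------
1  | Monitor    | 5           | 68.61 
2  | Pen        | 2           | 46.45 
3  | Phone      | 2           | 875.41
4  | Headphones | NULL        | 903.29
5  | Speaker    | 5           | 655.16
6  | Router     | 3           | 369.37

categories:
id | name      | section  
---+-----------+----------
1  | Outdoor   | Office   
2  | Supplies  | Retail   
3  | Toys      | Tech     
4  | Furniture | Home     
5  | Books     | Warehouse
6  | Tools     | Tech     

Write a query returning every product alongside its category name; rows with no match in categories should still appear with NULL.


LEFT JOIN keeps every row from products (the left table); where category_id has no match in categories, the category columns become NULL. Walk through each product:
  - product 1 (Monitor): category_id=5 -> matches Books
  - product 2 (Pen): category_id=2 -> matches Supplies
  - product 3 (Phone): category_id=2 -> matches Supplies
  - product 4 (Headphones): category_id=NULL, no match -> kept with NULL
  - product 5 (Speaker): category_id=5 -> matches Books
  - product 6 (Router): category_id=3 -> matches Toys
All 6 rows appear; 1 has NULL category.

SQL:
SELECT a.name, b.name AS category
FROM products a
LEFT JOIN categories b ON a.category_id = b.id

Result:
name       | category
-----------+---------
Monitor    | Books   
Pen        | Supplies
Phone      | Supplies
Headphones | NULL    
Speaker    | Books   
Router     | Toys    


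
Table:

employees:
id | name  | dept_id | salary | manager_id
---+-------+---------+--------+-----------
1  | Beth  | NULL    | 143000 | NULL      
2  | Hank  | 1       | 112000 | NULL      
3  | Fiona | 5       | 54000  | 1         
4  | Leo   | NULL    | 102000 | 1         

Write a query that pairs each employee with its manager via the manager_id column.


This is a self-join: employees is joined to a second copy of itself, matching each row's manager_id to another row's id. Use LEFT JOIN so rows with manager_id=NULL are kept.
  - employee 1 (Beth): manager_id=NULL -> NULL
  - employee 2 (Hank): manager_id=NULL -> NULL
  - employee 3 (Fiona): manager_id=1 -> Beth
  - employee 4 (Leo): manager_id=1 -> Beth

SQL:
SELECT a.name AS item, b.name AS manager
FROM employees a
LEFT JOIN employees b ON a.manager_id = b.id

Result:
item  | manager
------+--------
Beth  | NULL   
Hank  | NULL   
Fiona | Beth   
Leo   | Beth   


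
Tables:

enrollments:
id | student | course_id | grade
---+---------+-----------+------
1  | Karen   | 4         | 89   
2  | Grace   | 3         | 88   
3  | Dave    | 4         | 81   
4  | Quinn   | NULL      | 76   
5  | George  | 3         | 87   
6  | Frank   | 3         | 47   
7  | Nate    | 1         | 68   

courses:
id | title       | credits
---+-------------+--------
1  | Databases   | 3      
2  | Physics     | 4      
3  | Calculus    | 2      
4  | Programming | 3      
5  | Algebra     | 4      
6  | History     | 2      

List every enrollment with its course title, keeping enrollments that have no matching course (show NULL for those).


LEFT JOIN keeps every row from enrollments (the left table); where course_id has no match in courses, the course columns become NULL. Walk through each enrollment:
  - enrollment 1 (Karen): course_id=4 -> matches Programming
  - enrollment 2 (Grace): course_id=3 -> matches Calculus
  - enrollment 3 (Dave): course_id=4 -> matches Programming
  - enrollment 4 (Quinn): course_id=NULL, no match -> kept with NULL
  - enrollment 5 (George): course_id=3 -> matches Calculus
  - enrollment 6 (Frank): course_id=3 -> matches Calculus
  - enrollment 7 (Nate): course_id=1 -> matches Databases
All 7 rows appear; 1 has NULL course.

SQL:
SELECT a.student, b.title AS course
FROM enrollments a
LEFT JOIN courses b ON a.course_id = b.id

Result:
student | course     
--------+------------
Karen   | Programming
Grace   | Calculus   
Dave    | Programming
Quinn   | NULL       
George  | Calculus   
Frank   | Calculus   
Nate    | Databases  


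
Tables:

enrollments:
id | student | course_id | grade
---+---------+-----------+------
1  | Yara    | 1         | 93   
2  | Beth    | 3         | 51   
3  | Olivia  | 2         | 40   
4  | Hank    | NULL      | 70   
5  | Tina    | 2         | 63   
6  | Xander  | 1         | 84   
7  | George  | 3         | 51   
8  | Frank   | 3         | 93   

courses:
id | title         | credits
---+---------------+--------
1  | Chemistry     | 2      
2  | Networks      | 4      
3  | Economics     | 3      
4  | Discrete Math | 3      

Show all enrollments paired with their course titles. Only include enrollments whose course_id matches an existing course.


INNER JOIN keeps only enrollments rows whose course_id matches an id in courses. Walk through each enrollment:
  - enrollment 1 (Yara): course_id=1 -> matches Chemistry
  - enrollment 2 (Beth): course_id=3 -> matches Economics
  - enrollment 3 (Olivia): course_id=2 -> matches Networks
  - enrollment 4 (Hank): course_id=NULL, no match -> dropped
  - enrollment 5 (Tina): course_id=2 -> matches Networks
  - enrollment 6 (Xander): course_id=1 -> matches Chemistry
  - enrollment 7 (George): course_id=3 -> matches Economics
  - enrollment 8 (Frank): course_id=3 -> matches Economics
So 1 of 8 rows is dropped.

SQL:
SELECT a.student, b.title AS course
FROM enrollments a
INNER JOIN courses b ON a.course_id = b.id

Result:
student | course   
--------+----------
Yara    | Chemistry
Beth    | Economics
Olivia  | Networks 
Tina    | Networks 
Xander  | Chemistry
George  | Economics
Frank   | Economics


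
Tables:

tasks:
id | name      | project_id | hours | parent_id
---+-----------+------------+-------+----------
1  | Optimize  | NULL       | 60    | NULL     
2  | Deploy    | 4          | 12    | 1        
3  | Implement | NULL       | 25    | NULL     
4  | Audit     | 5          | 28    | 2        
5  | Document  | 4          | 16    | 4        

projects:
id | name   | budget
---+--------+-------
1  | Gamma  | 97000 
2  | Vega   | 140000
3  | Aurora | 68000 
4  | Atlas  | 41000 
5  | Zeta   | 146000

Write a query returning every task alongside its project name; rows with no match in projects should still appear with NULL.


LEFT JOIN keeps every row from tasks (the left table); where project_id has no match in projects, the project columns become NULL. Walk through each task:
  - task 1 (Optimize): project_id=NULL, no match -> kept with NULL
  - task 2 (Deploy): project_id=4 -> matches Atlas
  - task 3 (Implement): project_id=NULL, no match -> kept with NULL
  - task 4 (Audit): project_id=5 -> matches Zeta
  - task 5 (Document): project_id=4 -> matches Atlas
All 5 rows appear; 2 have NULL project.

SQL:
SELECT a.name, b.name AS project
FROM tasks a
LEFT JOIN projects b ON a.project_id = b.id

Result:
name      | project
----------+--------
Optimize  | NULL   
Deploy    | Atlas  
Implement | NULL   
Audit     | Zeta   
Document  | Atlas  


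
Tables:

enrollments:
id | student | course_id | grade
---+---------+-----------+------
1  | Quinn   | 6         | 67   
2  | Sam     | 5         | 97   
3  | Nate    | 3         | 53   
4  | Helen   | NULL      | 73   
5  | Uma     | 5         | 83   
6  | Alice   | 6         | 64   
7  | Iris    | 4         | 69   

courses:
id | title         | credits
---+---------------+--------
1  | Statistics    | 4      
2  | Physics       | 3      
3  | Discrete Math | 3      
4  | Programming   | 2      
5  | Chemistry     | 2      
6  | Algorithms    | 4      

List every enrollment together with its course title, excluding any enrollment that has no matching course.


INNER JOIN keeps only enrollments rows whose course_id matches an id in courses. Walk through each enrollment:
  - enrollment 1 (Quinn): course_id=6 -> matches Algorithms
  - enrollment 2 (Sam): course_id=5 -> matches Chemistry
  - enrollment 3 (Nate): course_id=3 -> matches Discrete Math
  - enrollment 4 (Helen): course_id=NULL, no match -> dropped
  - enrollment 5 (Uma): course_id=5 -> matches Chemistry
  - enrollment 6 (Alice): course_id=6 -> matches Algorithms
  - enrollment 7 (Iris): course_id=4 -> matches Programming
So 1 of 7 rows is dropped.

SQL:
SELECT a.student, b.title AS course
FROM enrollments a
INNER JOIN courses b ON a.course_id = b.id

Result:
student | course       
--------+--------------
Quinn   | Algorithms   
Sam     | Chemistry    
Nate    | Discrete Math
Uma     | Chemistry    
Alice   | Algorithms   
Iris    | Programming  


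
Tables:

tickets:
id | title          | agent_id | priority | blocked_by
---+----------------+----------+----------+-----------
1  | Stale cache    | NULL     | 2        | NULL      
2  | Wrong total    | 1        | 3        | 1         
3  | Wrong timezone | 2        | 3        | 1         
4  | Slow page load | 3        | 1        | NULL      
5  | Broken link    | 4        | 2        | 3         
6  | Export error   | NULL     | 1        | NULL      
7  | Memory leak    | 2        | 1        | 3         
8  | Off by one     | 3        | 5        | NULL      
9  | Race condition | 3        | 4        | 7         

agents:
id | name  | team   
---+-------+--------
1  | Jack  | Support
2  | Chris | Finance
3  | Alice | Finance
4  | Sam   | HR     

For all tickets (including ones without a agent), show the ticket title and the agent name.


LEFT JOIN keeps every row from tickets (the left table); where agent_id has no match in agents, the agent columns become NULL. Walk through each ticket:
  - ticket 1 (Stale cache): agent_id=NULL, no match -> kept with NULL
  - ticket 2 (Wrong total): agent_id=1 -> matches Jack
  - ticket 3 (Wrong timezone): agent_id=2 -> matches Chris
  - ticket 4 (Slow page load): agent_id=3 -> matches Alice
  - ticket 5 (Broken link): agent_id=4 -> matches Sam
  - ticket 6 (Export error): agent_id=NULL, no match -> kept with NULL
  - ticket 7 (Memory leak): agent_id=2 -> matches Chris
  - ticket 8 (Off by one): agent_id=3 -> matches Alice
  - ticket 9 (Race condition): agent_id=3 -> matches Alice
All 9 rows appear; 2 have NULL agent.

SQL:
SELECT a.title, b.name AS agent
FROM tickets a
LEFT JOIN agents b ON a.agent_id = b.id

Result:
title          | agent
---------------+------
Stale cache    | NULL 
Wrong total    | Jack 
Wrong timezone | Chris
Slow page load | Alice
Broken link    | Sam  
Export error   | NULL 
Memory leak    | Chris
Off by one     | Alice
Race condition | Alice


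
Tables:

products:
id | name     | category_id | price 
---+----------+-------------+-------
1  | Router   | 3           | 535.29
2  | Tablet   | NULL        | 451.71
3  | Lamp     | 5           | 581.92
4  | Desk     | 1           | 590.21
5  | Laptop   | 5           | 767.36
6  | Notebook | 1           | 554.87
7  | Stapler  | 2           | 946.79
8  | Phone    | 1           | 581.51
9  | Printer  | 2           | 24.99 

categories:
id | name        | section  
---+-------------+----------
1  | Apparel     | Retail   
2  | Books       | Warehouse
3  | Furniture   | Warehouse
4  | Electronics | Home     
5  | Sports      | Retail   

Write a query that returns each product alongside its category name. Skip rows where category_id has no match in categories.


INNER JOIN keeps only products rows whose category_id matches an id in categories. Walk through each product:
  - product 1 (Router): category_id=3 -> matches Furniture
  - product 2 (Tablet): category_id=NULL, no match -> dropped
  - product 3 (Lamp): category_id=5 -> matches Sports
  - product 4 (Desk): category_id=1 -> matches Apparel
  - product 5 (Laptop): category_id=5 -> matches Sports
  - product 6 (Notebook): category_id=1 -> matches Apparel
  - product 7 (Stapler): category_id=2 -> matches Books
  - product 8 (Phone): category_id=1 -> matches Apparel
  - product 9 (Printer): category_id=2 -> matches Books
So 1 of 9 rows is dropped.

SQL:
SELECT a.name, b.name AS category
FROM products a
INNER JOIN categories b ON a.category_id = b.id

Result:
name     | category 
---------+----------
Router   | Furniture
Lamp     | Sports   
Desk     | Apparel  
Laptop   | Sports   
Notebook | Apparel  
Stapler  | Books    
Phone    | Apparel  
Printer  | Books    


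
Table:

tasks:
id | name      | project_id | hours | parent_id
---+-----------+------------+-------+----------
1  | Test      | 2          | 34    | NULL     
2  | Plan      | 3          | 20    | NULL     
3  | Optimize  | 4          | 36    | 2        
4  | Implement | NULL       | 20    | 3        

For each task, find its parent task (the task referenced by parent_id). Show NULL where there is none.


This is a self-join: tasks is joined to a second copy of itself, matching each row's parent_id to another row's id. Use LEFT JOIN so rows with parent_id=NULL are kept.
  - task 1 (Test): parent_id=NULL -> NULL
  - task 2 (Plan): parent_id=NULL -> NULL
  - task 3 (Optimize): parent_id=2 -> Plan
  - task 4 (Implement): parent_id=3 -> Optimize

SQL:
SELECT a.name AS item, b.name AS parent
FROM tasks a
LEFT JOIN tasks b ON a.parent_id = b.id

Result:
item      | parent  
----------+---------
Test      | NULL    
Plan      | NULL    
Optimize  | Plan    
Implement | Optimize
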